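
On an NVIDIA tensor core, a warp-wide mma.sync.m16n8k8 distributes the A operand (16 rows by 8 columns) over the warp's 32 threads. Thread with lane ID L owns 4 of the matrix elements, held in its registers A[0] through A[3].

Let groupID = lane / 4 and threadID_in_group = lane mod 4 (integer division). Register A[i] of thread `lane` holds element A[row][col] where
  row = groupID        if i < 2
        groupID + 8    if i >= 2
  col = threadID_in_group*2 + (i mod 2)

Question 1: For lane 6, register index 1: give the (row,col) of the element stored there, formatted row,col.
1,5

L=6→G=6>>2=1, T=6&3=2
[1]→row 1+0=1  col 2·2+1=5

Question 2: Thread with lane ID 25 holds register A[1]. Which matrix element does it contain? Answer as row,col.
6,3

lane 25→25/4=6, 25 mod 4=1
i=1  r:6+0→6  c:2·1+1→3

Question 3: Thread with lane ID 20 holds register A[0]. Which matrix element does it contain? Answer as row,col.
5,0

lane 20: grp=5 (20/4), tig=0 (20%4)
i=0: r=5+0=5, c=0*2+0=0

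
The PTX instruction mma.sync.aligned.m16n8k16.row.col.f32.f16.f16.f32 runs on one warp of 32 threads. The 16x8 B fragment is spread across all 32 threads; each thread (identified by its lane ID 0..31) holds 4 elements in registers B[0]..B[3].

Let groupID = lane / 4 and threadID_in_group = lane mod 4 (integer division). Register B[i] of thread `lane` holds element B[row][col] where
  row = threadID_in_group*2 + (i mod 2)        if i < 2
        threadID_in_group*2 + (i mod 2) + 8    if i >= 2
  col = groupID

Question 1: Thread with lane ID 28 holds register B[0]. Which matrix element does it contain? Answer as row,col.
0,7

L=28->g=28>>2=7, t=28&3=0
[0]->row 0·2+0+0=0  col g=7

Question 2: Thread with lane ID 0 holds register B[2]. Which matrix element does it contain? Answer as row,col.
0: gid=0,tid=0
[2] (0*2+0+8,0) = (8,0)

8,0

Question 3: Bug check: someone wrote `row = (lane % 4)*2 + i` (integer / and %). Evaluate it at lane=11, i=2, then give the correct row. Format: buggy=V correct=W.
`(lane % 4)*2 + i`[11,2]->8
L=11->g=11>>2=2, t=11&3=3
[2]->row 3·2+0+8=14  col g=2
row: 8 vs 14

buggy=8 correct=14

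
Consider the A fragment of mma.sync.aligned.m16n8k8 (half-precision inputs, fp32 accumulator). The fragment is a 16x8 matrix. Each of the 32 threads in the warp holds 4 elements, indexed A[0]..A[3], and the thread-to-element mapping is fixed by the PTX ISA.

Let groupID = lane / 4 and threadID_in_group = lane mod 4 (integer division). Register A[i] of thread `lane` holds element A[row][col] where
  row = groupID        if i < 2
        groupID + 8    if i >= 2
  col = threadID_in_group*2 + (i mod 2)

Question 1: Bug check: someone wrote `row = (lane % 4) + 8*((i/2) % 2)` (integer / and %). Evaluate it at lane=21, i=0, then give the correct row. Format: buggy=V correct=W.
buggy=1 correct=5

`(lane % 4) + 8*((i/2) % 2)`[21,0]⇒1
lane 21: gr=5 (21/4), th=1 (21%4)
i=0: r=5+0=5, c=1*2+0=2
row: 1 vs 5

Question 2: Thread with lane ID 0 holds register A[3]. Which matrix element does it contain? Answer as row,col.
lane 0⇒0/4=0, 0 mod 4=0
i=3  r:0+8⇒8  c:2·0+1⇒1

8,1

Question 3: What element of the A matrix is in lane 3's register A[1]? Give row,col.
0,7

L=3->g=3>>2=0, t=3&3=3
[1]->row 0+0=0  col 3·2+1=7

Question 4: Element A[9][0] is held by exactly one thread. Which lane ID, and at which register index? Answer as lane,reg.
r=9→G=1,rhi=1  c=0→T=0,p=0
L=1*4+0=4  i=1*2+0=2

4,2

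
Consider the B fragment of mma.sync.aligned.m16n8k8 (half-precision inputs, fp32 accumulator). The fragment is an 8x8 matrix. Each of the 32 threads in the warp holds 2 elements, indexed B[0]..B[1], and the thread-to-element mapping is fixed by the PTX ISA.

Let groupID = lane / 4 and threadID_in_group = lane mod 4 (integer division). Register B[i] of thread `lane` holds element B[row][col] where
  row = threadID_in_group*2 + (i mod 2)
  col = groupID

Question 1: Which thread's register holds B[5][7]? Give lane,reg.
c: 7->gid=7  r: 5->tid=2,i&1=1
L=7*4+2=30  i=1=1

30,1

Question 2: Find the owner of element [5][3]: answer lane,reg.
14,1

c=3→G=3  r=5→T=2,p=1
L=3*4+2=14  i=1=1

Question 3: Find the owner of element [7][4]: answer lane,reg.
c=4→G=4  r=7→T=3,p=1
L=4*4+3=19  i=1=1

19,1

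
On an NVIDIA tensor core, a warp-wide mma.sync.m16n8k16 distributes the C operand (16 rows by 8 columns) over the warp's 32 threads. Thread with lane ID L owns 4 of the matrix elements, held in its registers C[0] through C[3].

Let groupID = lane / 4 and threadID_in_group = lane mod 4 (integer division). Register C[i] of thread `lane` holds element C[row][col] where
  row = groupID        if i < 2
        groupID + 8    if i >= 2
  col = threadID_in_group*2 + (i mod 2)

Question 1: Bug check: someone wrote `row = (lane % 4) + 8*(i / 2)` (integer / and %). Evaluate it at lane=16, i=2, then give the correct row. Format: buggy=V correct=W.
`(lane % 4) + 8*(i / 2)`[16,2]->8
L=16->g=16>>2=4, t=16&3=0
[2]->row 4+8=12  col 0·2+0=0
row: 8 vs 12

buggy=8 correct=12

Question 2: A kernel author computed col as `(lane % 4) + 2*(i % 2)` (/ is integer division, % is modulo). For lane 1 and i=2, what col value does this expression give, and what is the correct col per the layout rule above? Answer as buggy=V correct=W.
buggy=1 correct=2

`(lane % 4) + 2*(i % 2)`[1,2]→1
lane 1→1/4=0, 1 mod 4=1
i=2  r:0+8→8  c:2·1+0→2
col: 1 vs 2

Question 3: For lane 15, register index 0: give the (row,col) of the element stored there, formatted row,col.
L=15->gid=15>>2=3, tid=15&3=3
[0]->row 3+0=3  col 3·2+0=6

3,6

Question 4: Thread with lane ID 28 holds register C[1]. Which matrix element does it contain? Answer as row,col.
7,1

28: G=7,T=0
[1] (7+0,0*2+1) = (7,1)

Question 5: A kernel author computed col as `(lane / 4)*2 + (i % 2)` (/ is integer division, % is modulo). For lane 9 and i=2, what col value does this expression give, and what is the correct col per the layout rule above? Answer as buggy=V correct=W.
buggy=4 correct=2

`(lane / 4)*2 + (i % 2)`[9,2]⇒4
lane 9: gr=2 (9/4), th=1 (9%4)
i=2: r=2+8=10, c=1*2+0=2
col: 4 vs 2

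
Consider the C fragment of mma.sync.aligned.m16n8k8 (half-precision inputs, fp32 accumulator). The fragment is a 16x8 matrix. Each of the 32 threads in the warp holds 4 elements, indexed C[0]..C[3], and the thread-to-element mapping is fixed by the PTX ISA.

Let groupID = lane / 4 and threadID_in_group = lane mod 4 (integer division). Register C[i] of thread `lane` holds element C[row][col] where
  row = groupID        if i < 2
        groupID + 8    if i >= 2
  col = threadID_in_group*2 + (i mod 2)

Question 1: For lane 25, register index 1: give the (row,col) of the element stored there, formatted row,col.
L=25->gid=25>>2=6, tid=25&3=1
[1]->row 6+0=6  col 1·2+1=3

6,3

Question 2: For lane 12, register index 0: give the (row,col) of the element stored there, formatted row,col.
L=12=>grp=12>>2=3, tig=12&3=0
[0]=>row 3+0=3  col 0·2+0=0

3,0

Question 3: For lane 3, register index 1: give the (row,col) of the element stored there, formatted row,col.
0,7

lane 3->3/4=0, 3 mod 4=3
i=1  r:0+0->0  c:2·3+1->7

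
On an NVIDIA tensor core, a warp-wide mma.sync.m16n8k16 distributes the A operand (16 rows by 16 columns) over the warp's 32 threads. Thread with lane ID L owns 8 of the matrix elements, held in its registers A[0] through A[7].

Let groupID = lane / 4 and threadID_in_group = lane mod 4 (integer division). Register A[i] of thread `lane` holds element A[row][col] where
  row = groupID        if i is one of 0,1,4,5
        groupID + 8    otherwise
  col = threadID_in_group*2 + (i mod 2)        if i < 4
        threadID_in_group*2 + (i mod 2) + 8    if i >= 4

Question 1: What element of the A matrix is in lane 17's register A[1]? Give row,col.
4,3

lane 17: G=4 (17/4), T=1 (17%4)
i=1: r=4+0=4, c=1*2+1+0=3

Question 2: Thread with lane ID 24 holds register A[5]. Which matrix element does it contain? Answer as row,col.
lane 24⇒24/4=6, 24 mod 4=0
i=5  r:6+0⇒6  c:2·0+1+8⇒9

6,9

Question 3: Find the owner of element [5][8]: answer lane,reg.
20,4

r=5→G=5,rhi=0  c=8→chi=1,T=0,p=0
L=5*4+0=20  i=1*4+0*2+0=4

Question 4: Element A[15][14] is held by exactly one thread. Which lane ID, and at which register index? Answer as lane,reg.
r=15→G=7,rhi=1  c=14→chi=1,T=3,p=0
L=7*4+3=31  i=1*4+1*2+0=6

31,6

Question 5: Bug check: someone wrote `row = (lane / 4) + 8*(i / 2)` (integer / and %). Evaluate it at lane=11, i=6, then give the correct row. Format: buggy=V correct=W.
`(lane / 4) + 8*(i / 2)`[11,6]->26
L=11->gid=11>>2=2, tid=11&3=3
[6]->row 2+8=10  col 3·2+0+8=14
row: 26 vs 10

buggy=26 correct=10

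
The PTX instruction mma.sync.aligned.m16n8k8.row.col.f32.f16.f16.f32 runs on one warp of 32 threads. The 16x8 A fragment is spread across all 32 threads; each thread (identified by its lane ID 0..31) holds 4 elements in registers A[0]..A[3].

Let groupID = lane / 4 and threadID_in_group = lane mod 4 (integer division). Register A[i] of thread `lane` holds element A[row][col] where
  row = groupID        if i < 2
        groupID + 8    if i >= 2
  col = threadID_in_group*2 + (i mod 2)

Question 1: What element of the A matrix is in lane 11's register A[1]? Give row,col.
lane 11=>11/4=2, 11 mod 4=3
i=1  r:2+0=>2  c:2·3+1=>7

2,7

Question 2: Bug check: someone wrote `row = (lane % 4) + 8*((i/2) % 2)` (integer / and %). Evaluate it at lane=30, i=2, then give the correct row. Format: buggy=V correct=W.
buggy=10 correct=15

`(lane % 4) + 8*((i/2) % 2)`[30,2]->10
lane 30: gid=7 (30/4), tid=2 (30%4)
i=2: r=7+8=15, c=2*2+0=4
row: 10 vs 15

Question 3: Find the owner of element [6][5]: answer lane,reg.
r=6⇒gr=6,Rb=0  c=5⇒th=2,odd=1
L=6*4+2=26  i=0*2+1=1

26,1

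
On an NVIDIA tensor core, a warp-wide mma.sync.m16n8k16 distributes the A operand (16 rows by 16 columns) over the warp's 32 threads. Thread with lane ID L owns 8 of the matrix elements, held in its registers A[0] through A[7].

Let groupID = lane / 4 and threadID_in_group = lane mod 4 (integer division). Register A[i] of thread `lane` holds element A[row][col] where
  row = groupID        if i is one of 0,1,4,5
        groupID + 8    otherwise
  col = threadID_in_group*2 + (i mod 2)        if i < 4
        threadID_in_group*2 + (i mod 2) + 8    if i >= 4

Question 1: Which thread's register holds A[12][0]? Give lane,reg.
16,2

r: 12->gid=4,r8=1  c: 0->c8=0,tid=0,i&1=0
L=4*4+0=16  i=0*4+1*2+0=2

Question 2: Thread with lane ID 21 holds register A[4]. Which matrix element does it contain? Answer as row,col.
5,10

L=21→G=21>>2=5, T=21&3=1
[4]→row 5+0=5  col 1·2+0+8=10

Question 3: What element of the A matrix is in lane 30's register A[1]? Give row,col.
lane 30: gr=7 (30/4), th=2 (30%4)
i=1: r=7+0=7, c=2*2+1+0=5

7,5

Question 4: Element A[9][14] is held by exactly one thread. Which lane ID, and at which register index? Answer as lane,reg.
r=9→G=1,rhi=1  c=14→chi=1,T=3,p=0
L=1*4+3=7  i=1*4+1*2+0=6

7,6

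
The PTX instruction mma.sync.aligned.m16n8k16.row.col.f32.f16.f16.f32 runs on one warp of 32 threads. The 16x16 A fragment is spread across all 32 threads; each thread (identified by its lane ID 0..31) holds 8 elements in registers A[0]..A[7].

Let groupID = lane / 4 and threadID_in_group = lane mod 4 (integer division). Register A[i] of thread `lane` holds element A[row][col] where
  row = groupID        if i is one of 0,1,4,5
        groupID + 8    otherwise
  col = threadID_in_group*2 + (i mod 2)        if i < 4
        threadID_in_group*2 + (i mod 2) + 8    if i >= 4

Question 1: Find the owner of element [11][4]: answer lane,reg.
r=11->g=3,rb=1  c=4->cb=0,t=2,b0=0
L=3*4+2=14  i=0*4+1*2+0=2

14,2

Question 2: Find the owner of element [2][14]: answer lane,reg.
r=2->g=2,rb=0  c=14->cb=1,t=3,b0=0
L=2*4+3=11  i=1*4+0*2+0=4

11,4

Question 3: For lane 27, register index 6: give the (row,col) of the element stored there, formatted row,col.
lane 27: g=6 (27/4), t=3 (27%4)
i=6: r=6+8=14, c=3*2+0+8=14

14,14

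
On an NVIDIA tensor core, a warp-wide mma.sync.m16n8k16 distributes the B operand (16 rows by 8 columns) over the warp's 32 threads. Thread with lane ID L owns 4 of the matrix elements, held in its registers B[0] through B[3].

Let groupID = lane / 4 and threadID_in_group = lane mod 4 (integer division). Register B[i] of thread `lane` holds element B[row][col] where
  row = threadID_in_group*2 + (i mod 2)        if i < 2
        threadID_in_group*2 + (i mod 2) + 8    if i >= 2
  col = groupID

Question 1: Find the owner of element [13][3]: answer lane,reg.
14,3

c=3⇒gr=3  r=13⇒Rb=1,th=2,odd=1
L=3*4+2=14  i=1*2+1=3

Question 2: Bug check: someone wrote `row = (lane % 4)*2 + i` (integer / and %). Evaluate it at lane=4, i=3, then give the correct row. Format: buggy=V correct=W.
`(lane % 4)*2 + i`[4,3]->3
lane 4->4/4=1, 4 mod 4=0
i=3  r:2·0+1+8->9  c:1
row: 3 vs 9

buggy=3 correct=9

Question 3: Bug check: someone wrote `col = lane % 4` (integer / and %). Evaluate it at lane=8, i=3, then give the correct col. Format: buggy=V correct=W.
`lane % 4`[8,3]=>0
8: grp=2,tig=0
[3] (0*2+1+8,2) = (9,2)
col: 0 vs 2

buggy=0 correct=2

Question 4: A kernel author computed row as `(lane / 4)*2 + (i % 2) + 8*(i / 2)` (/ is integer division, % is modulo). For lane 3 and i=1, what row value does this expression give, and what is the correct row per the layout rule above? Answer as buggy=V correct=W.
buggy=1 correct=7

`(lane / 4)*2 + (i % 2) + 8*(i / 2)`[3,1]→1
3: G=0,T=3
[1] (3*2+1+0,0) = (7,0)
row: 1 vs 7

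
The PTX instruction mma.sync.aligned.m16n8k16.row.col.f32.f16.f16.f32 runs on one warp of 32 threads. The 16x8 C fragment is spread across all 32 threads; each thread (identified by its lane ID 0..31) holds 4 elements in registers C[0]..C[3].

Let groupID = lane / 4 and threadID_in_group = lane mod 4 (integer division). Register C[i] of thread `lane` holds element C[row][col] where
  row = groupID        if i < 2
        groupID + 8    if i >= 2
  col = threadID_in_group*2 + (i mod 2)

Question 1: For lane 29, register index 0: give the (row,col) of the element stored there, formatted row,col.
lane 29: g=7 (29/4), t=1 (29%4)
i=0: r=7+0=7, c=1*2+0=2

7,2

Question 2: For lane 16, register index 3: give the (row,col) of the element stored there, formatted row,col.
12,1

L=16->g=16>>2=4, t=16&3=0
[3]->row 4+8=12  col 0·2+1=1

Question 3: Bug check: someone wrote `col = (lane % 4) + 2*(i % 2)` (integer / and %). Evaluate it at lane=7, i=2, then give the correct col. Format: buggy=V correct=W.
`(lane % 4) + 2*(i % 2)`[7,2]=>3
7: grp=1,tig=3
[2] (1+8,3*2+0) = (9,6)
col: 3 vs 6

buggy=3 correct=6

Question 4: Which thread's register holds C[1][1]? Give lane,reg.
4,1

r=1->g=1,rb=0  c=1->t=0,b0=1
L=1*4+0=4  i=0*2+1=1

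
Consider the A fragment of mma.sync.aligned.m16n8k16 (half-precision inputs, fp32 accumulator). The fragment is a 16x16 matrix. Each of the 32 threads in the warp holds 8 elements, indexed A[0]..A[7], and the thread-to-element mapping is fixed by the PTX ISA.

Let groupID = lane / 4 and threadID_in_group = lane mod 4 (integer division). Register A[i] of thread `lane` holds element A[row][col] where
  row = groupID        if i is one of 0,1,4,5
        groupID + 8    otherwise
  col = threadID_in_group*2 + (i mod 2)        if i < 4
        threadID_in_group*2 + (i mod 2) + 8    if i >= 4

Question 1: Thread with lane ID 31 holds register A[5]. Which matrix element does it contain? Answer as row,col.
7,15

31: g=7,t=3
[5] (7+0,3*2+1+8) = (7,15)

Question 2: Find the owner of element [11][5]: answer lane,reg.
14,3

r=11⇒gr=3,Rb=1  c=5⇒Cb=0,th=2,odd=1
L=3*4+2=14  i=0*4+1*2+1=3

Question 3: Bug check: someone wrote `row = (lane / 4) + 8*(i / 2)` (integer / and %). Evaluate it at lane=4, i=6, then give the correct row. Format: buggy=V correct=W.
buggy=25 correct=9

`(lane / 4) + 8*(i / 2)`[4,6]=>25
L=4=>grp=4>>2=1, tig=4&3=0
[6]=>row 1+8=9  col 0·2+0+8=8
row: 25 vs 9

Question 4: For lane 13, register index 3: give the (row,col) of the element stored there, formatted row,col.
lane 13: gr=3 (13/4), th=1 (13%4)
i=3: r=3+8=11, c=1*2+1+0=3

11,3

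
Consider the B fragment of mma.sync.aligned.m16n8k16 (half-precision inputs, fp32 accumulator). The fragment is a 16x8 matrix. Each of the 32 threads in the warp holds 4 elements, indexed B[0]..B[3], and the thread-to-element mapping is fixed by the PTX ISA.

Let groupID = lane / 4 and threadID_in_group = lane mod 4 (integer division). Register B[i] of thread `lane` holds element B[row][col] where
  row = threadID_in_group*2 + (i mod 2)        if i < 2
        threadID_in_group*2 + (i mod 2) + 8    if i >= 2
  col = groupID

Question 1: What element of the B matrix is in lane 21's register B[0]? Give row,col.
2,5

21: g=5,t=1
[0] (1*2+0+0,5) = (2,5)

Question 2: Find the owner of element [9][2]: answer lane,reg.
8,3

c: 2->gid=2  r: 9->r8=1,tid=0,i&1=1
L=2*4+0=8  i=1*2+1=3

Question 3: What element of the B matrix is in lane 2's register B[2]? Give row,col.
lane 2->2/4=0, 2 mod 4=2
i=2  r:2·2+0+8->12  c:0

12,0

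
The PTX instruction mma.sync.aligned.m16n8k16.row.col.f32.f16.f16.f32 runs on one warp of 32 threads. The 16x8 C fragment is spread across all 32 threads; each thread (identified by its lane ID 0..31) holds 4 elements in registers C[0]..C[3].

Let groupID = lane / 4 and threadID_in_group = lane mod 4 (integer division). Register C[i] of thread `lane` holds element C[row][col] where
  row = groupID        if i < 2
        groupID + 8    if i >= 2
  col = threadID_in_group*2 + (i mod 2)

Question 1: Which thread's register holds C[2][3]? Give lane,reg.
9,1

r=2⇒gr=2,Rb=0  c=3⇒th=1,odd=1
L=2*4+1=9  i=0*2+1=1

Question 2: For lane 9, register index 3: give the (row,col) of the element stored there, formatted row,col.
10,3

lane 9→9/4=2, 9 mod 4=1
i=3  r:2+8→10  c:2·1+1→3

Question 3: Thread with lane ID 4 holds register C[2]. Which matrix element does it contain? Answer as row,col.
lane 4: gr=1 (4/4), th=0 (4%4)
i=2: r=1+8=9, c=0*2+0=0

9,0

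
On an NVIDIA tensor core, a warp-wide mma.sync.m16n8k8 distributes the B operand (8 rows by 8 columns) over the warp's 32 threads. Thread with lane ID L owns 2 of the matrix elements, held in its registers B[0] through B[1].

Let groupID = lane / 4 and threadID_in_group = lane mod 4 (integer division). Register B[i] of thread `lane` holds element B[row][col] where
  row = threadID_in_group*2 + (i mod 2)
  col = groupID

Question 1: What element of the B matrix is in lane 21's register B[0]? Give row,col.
L=21→G=21>>2=5, T=21&3=1
[0]→row 1·2+0=2  col G=5

2,5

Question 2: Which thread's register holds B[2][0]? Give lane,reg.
c: 0->gid=0  r: 2->tid=1,i&1=0
L=0*4+1=1  i=0=0

1,0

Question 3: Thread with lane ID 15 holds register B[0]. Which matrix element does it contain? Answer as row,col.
6,3

lane 15: G=3 (15/4), T=3 (15%4)
i=0: r=3*2+0=6, c=G=3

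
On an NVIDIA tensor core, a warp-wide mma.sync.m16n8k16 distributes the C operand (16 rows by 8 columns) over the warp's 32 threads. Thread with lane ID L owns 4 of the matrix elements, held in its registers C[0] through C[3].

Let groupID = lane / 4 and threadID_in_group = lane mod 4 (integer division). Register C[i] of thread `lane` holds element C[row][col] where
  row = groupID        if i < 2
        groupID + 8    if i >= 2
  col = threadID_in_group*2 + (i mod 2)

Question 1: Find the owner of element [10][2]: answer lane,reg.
9,2

r:10=>grp=2,rB=1  c:2=>tig=1,lo=0
L=2*4+1=9  i=1*2+0=2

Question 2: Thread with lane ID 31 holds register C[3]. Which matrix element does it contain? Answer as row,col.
lane 31: g=7 (31/4), t=3 (31%4)
i=3: r=7+8=15, c=3*2+1=7

15,7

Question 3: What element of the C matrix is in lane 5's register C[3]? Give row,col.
L=5⇒gr=5>>2=1, th=5&3=1
[3]⇒row 1+8=9  col 1·2+1=3

9,3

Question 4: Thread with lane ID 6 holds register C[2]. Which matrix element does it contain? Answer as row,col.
9,4

6: gid=1,tid=2
[2] (1+8,2*2+0) = (9,4)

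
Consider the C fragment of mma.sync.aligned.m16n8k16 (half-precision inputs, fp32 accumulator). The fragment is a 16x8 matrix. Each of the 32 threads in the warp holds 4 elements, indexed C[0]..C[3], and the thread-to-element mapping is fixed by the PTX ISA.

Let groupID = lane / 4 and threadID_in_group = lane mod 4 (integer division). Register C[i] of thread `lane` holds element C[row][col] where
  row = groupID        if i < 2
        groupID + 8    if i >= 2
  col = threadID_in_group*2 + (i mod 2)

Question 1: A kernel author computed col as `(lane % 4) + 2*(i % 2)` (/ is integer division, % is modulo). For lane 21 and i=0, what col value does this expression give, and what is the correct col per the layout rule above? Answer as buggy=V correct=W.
buggy=1 correct=2

`(lane % 4) + 2*(i % 2)`[21,0]⇒1
L=21⇒gr=21>>2=5, th=21&3=1
[0]⇒row 5+0=5  col 1·2+0=2
col: 1 vs 2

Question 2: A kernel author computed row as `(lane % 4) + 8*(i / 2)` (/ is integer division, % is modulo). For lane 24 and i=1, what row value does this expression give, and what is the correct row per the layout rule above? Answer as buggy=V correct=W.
buggy=0 correct=6

`(lane % 4) + 8*(i / 2)`[24,1]→0
L=24→G=24>>2=6, T=24&3=0
[1]→row 6+0=6  col 0·2+1=1
row: 0 vs 6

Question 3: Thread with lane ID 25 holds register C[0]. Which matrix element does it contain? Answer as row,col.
6,2

lane 25: gid=6 (25/4), tid=1 (25%4)
i=0: r=6+0=6, c=1*2+0=2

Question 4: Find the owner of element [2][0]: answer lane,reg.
8,0

r=2→G=2,rhi=0  c=0→T=0,p=0
L=2*4+0=8  i=0*2+0=0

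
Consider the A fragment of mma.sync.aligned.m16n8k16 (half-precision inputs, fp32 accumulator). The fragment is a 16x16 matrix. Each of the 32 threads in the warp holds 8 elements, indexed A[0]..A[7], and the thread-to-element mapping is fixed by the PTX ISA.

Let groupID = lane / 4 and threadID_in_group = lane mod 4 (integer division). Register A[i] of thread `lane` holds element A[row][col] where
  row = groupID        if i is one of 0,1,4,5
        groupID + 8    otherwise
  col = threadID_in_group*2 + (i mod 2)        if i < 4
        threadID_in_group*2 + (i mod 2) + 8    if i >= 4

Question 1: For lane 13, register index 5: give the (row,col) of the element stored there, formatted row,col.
3,11

lane 13->13/4=3, 13 mod 4=1
i=5  r:3+0->3  c:2·1+1+8->11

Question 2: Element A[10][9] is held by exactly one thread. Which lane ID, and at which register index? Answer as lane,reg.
8,7

r: 10->gid=2,r8=1  c: 9->c8=1,tid=0,i&1=1
L=2*4+0=8  i=1*4+1*2+1=7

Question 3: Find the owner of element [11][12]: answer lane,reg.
14,6

r:11=>grp=3,rB=1  c:12=>cB=1,tig=2,lo=0
L=3*4+2=14  i=1*4+1*2+0=6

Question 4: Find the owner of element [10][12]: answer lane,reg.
r=10->g=2,rb=1  c=12->cb=1,t=2,b0=0
L=2*4+2=10  i=1*4+1*2+0=6

10,6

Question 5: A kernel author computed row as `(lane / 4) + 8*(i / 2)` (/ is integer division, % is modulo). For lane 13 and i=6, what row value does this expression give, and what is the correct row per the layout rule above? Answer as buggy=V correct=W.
buggy=27 correct=11

`(lane / 4) + 8*(i / 2)`[13,6]⇒27
lane 13⇒13/4=3, 13 mod 4=1
i=6  r:3+8⇒11  c:2·1+0+8⇒10
row: 27 vs 11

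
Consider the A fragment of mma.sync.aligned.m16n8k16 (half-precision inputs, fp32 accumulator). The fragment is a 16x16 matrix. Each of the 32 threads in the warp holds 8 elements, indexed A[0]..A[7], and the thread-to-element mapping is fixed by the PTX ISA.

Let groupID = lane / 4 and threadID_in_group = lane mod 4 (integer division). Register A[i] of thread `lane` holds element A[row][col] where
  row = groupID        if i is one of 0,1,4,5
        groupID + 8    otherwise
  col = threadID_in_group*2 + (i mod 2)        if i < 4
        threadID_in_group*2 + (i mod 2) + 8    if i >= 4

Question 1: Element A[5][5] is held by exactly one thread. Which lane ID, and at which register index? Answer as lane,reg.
r:5=>grp=5,rB=0  c:5=>cB=0,tig=2,lo=1
L=5*4+2=22  i=0*4+0*2+1=1

22,1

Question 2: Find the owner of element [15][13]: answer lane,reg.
30,7

r: 15->gid=7,r8=1  c: 13->c8=1,tid=2,i&1=1
L=7*4+2=30  i=1*4+1*2+1=7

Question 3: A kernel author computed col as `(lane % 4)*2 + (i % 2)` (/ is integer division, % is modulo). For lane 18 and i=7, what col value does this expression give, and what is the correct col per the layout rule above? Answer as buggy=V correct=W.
`(lane % 4)*2 + (i % 2)`[18,7]→5
L=18→G=18>>2=4, T=18&3=2
[7]→row 4+8=12  col 2·2+1+8=13
col: 5 vs 13

buggy=5 correct=13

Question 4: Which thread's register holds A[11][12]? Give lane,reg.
14,6

r=11→G=3,rhi=1  c=12→chi=1,T=2,p=0
L=3*4+2=14  i=1*4+1*2+0=6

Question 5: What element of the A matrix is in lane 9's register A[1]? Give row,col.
2,3

lane 9=>9/4=2, 9 mod 4=1
i=1  r:2+0=>2  c:2·1+1+0=>3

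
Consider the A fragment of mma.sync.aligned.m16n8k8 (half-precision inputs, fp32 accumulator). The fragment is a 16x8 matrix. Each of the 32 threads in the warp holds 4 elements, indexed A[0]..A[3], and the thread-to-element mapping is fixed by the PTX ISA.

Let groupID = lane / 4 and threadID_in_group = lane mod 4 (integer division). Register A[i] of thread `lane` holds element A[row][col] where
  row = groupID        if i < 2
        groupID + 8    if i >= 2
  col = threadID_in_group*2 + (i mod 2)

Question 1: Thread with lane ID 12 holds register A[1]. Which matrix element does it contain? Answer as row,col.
L=12⇒gr=12>>2=3, th=12&3=0
[1]⇒row 3+0=3  col 0·2+1=1

3,1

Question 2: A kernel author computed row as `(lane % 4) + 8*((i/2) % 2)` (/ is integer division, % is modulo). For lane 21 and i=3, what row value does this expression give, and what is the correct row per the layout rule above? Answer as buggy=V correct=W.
`(lane % 4) + 8*((i/2) % 2)`[21,3]->9
21: g=5,t=1
[3] (5+8,1*2+1) = (13,3)
row: 9 vs 13

buggy=9 correct=13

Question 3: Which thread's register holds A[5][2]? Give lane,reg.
21,0

r:5=>grp=5,rB=0  c:2=>tig=1,lo=0
L=5*4+1=21  i=0*2+0=0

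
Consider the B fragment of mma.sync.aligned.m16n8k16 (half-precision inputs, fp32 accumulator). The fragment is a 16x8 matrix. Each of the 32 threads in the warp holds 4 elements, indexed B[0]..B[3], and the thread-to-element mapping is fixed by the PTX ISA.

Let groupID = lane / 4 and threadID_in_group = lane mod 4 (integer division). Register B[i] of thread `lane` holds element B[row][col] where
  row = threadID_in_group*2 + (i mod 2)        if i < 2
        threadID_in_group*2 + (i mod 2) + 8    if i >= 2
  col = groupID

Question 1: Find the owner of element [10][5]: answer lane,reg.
c=5⇒gr=5  r=10⇒Rb=1,th=1,odd=0
L=5*4+1=21  i=1*2+0=2

21,2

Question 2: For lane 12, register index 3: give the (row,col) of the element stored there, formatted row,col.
L=12->g=12>>2=3, t=12&3=0
[3]->row 0·2+1+8=9  col g=3

9,3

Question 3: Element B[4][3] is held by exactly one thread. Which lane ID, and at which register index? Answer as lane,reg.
c=3->g=3  r=4->rb=0,t=2,b0=0
L=3*4+2=14  i=0*2+0=0

14,0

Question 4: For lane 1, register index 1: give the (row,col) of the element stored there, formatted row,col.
3,0

lane 1=>1/4=0, 1 mod 4=1
i=1  r:2·1+1+0=>3  c:0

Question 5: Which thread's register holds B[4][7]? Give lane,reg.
c=7→G=7  r=4→rhi=0,T=2,p=0
L=7*4+2=30  i=0*2+0=0

30,0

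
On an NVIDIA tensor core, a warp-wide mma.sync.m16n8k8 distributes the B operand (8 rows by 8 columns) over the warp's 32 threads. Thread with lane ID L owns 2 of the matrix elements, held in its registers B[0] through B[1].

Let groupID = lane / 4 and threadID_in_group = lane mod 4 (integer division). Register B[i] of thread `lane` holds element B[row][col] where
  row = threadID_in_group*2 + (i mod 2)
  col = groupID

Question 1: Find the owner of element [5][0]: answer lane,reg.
2,1

c=0->g=0  r=5->t=2,b0=1
L=0*4+2=2  i=1=1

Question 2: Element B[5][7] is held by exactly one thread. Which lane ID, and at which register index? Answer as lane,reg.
c=7⇒gr=7  r=5⇒th=2,odd=1
L=7*4+2=30  i=1=1

30,1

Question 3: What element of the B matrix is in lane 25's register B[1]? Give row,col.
3,6

lane 25: grp=6 (25/4), tig=1 (25%4)
i=1: r=1*2+1=3, c=grp=6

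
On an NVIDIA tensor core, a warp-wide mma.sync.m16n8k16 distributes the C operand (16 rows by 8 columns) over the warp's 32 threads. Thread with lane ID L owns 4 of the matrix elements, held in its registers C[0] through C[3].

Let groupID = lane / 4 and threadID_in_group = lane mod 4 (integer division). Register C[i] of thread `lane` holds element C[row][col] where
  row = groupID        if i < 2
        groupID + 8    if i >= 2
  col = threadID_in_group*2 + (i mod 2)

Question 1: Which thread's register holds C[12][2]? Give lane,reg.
17,2

r=12⇒gr=4,Rb=1  c=2⇒th=1,odd=0
L=4*4+1=17  i=1*2+0=2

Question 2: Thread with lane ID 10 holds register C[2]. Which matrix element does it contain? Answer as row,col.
10,4

lane 10=>10/4=2, 10 mod 4=2
i=2  r:2+8=>10  c:2·2+0=>4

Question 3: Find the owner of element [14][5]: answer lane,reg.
r:14=>grp=6,rB=1  c:5=>tig=2,lo=1
L=6*4+2=26  i=1*2+1=3

26,3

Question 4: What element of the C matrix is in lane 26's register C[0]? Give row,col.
lane 26: grp=6 (26/4), tig=2 (26%4)
i=0: r=6+0=6, c=2*2+0=4

6,4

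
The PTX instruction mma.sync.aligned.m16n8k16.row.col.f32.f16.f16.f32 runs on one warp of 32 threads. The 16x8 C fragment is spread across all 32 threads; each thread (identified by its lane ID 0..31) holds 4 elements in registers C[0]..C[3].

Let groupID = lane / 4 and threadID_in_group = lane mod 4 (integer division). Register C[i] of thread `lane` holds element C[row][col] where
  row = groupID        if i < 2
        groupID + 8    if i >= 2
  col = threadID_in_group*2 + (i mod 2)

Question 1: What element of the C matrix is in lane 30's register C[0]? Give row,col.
30: grp=7,tig=2
[0] (7+0,2*2+0) = (7,4)

7,4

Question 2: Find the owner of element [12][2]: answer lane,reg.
17,2

r: 12->gid=4,r8=1  c: 2->tid=1,i&1=0
L=4*4+1=17  i=1*2+0=2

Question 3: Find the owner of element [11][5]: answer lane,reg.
14,3

r=11→G=3,rhi=1  c=5→T=2,p=1
L=3*4+2=14  i=1*2+1=3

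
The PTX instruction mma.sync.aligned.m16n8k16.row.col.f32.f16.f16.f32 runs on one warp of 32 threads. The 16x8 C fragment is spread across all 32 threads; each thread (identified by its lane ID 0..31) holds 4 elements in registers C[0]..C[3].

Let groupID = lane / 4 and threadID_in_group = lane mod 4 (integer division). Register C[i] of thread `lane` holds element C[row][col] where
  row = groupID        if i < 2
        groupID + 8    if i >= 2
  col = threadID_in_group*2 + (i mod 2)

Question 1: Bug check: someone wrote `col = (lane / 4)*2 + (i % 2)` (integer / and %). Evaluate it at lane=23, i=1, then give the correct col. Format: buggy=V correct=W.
buggy=11 correct=7

`(lane / 4)*2 + (i % 2)`[23,1]=>11
lane 23=>23/4=5, 23 mod 4=3
i=1  r:5+0=>5  c:2·3+1=>7
col: 11 vs 7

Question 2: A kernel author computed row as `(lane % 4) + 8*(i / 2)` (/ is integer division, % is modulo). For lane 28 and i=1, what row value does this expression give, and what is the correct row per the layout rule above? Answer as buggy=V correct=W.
`(lane % 4) + 8*(i / 2)`[28,1]=>0
lane 28: grp=7 (28/4), tig=0 (28%4)
i=1: r=7+0=7, c=0*2+1=1
row: 0 vs 7

buggy=0 correct=7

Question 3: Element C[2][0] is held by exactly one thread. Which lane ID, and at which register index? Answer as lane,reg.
8,0

r=2->g=2,rb=0  c=0->t=0,b0=0
L=2*4+0=8  i=0*2+0=0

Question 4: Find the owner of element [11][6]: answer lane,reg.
r:11=>grp=3,rB=1  c:6=>tig=3,lo=0
L=3*4+3=15  i=1*2+0=2

15,2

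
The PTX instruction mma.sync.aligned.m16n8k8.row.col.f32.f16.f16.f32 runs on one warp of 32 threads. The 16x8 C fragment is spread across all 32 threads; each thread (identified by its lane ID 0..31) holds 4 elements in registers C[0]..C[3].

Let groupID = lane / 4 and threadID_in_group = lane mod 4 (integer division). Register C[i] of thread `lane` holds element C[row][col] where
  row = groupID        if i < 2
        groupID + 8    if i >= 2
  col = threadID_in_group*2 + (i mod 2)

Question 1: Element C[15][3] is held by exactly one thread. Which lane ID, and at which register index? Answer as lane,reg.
29,3

r=15⇒gr=7,Rb=1  c=3⇒th=1,odd=1
L=7*4+1=29  i=1*2+1=3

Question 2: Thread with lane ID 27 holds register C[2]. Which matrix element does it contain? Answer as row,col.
lane 27->27/4=6, 27 mod 4=3
i=2  r:6+8->14  c:2·3+0->6

14,6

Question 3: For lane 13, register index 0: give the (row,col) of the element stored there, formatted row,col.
lane 13->13/4=3, 13 mod 4=1
i=0  r:3+0->3  c:2·1+0->2

3,2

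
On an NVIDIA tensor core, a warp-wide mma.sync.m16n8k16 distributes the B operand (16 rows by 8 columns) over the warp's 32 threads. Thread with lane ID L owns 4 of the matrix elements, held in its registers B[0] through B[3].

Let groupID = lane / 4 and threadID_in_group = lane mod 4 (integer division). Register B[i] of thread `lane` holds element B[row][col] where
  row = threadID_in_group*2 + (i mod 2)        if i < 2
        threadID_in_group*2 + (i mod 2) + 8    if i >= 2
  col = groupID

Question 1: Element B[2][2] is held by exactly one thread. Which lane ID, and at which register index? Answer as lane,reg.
c: 2->gid=2  r: 2->r8=0,tid=1,i&1=0
L=2*4+1=9  i=0*2+0=0

9,0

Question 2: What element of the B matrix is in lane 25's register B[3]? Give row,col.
11,6

25: grp=6,tig=1
[3] (1*2+1+8,6) = (11,6)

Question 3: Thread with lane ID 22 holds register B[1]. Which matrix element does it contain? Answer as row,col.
5,5

22: gid=5,tid=2
[1] (2*2+1+0,5) = (5,5)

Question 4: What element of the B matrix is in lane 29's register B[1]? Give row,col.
lane 29: G=7 (29/4), T=1 (29%4)
i=1: r=1*2+1+0=3, c=G=7

3,7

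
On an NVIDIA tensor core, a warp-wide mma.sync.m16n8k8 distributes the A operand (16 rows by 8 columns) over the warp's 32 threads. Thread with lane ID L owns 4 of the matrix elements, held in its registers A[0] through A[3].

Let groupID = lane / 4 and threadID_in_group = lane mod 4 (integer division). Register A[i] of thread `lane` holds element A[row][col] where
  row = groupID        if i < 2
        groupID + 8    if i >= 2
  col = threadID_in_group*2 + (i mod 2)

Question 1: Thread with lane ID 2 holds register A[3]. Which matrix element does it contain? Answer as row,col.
8,5

2: g=0,t=2
[3] (0+8,2*2+1) = (8,5)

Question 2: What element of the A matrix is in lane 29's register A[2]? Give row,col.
15,2

lane 29⇒29/4=7, 29 mod 4=1
i=2  r:7+8⇒15  c:2·1+0⇒2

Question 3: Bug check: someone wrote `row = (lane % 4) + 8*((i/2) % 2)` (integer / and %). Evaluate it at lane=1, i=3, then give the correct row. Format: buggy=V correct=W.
buggy=9 correct=8

`(lane % 4) + 8*((i/2) % 2)`[1,3]=>9
lane 1=>1/4=0, 1 mod 4=1
i=3  r:0+8=>8  c:2·1+1=>3
row: 9 vs 8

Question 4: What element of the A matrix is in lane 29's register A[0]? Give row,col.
lane 29→29/4=7, 29 mod 4=1
i=0  r:7+0→7  c:2·1+0→2

7,2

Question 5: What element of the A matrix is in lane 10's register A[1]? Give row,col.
lane 10=>10/4=2, 10 mod 4=2
i=1  r:2+0=>2  c:2·2+1=>5

2,5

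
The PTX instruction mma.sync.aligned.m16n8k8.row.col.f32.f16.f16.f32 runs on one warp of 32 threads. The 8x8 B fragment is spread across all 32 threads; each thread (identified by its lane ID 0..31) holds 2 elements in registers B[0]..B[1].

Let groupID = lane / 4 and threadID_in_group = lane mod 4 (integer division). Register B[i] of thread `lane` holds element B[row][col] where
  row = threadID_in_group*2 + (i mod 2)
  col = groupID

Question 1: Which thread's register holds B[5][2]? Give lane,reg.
c:2=>grp=2  r:5=>tig=2,lo=1
L=2*4+2=10  i=1=1

10,1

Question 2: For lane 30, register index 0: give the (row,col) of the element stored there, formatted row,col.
30: grp=7,tig=2
[0] (2*2+0,7) = (4,7)

4,7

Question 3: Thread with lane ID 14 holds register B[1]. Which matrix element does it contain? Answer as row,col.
5,3

L=14->gid=14>>2=3, tid=14&3=2
[1]->row 2·2+1=5  col gid=3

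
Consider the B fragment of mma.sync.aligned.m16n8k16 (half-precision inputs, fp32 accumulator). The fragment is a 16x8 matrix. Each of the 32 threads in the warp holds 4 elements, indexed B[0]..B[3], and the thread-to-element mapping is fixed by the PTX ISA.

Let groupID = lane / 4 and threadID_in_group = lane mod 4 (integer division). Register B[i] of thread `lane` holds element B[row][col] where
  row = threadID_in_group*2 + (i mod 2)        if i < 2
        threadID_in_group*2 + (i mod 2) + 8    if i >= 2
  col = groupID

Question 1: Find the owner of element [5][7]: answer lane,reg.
30,1

c:7=>grp=7  r:5=>rB=0,tig=2,lo=1
L=7*4+2=30  i=0*2+1=1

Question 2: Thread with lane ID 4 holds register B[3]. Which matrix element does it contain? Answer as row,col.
L=4=>grp=4>>2=1, tig=4&3=0
[3]=>row 0·2+1+8=9  col grp=1

9,1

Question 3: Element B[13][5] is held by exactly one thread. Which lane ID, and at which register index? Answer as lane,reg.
22,3

c: 5->gid=5  r: 13->r8=1,tid=2,i&1=1
L=5*4+2=22  i=1*2+1=3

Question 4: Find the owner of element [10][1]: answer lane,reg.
5,2

c=1⇒gr=1  r=10⇒Rb=1,th=1,odd=0
L=1*4+1=5  i=1*2+0=2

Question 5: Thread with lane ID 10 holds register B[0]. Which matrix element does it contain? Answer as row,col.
lane 10->10/4=2, 10 mod 4=2
i=0  r:2·2+0+0->4  c:2

4,2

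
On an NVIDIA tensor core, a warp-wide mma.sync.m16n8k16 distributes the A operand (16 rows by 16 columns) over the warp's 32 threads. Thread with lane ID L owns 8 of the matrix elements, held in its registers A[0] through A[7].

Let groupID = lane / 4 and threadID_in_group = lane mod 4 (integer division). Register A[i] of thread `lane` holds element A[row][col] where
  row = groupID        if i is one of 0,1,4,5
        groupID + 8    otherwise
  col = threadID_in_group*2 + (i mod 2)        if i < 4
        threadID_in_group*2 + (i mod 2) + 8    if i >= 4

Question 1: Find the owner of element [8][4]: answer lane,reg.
r:8=>grp=0,rB=1  c:4=>cB=0,tig=2,lo=0
L=0*4+2=2  i=0*4+1*2+0=2

2,2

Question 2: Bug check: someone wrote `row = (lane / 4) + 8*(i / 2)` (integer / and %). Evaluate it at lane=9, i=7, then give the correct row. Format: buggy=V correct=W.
buggy=26 correct=10

`(lane / 4) + 8*(i / 2)`[9,7]->26
L=9->gid=9>>2=2, tid=9&3=1
[7]->row 2+8=10  col 1·2+1+8=11
row: 26 vs 10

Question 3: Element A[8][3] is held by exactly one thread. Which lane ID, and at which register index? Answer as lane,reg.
1,3

r:8=>grp=0,rB=1  c:3=>cB=0,tig=1,lo=1
L=0*4+1=1  i=0*4+1*2+1=3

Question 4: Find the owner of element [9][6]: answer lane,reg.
7,2

r=9→G=1,rhi=1  c=6→chi=0,T=3,p=0
L=1*4+3=7  i=0*4+1*2+0=2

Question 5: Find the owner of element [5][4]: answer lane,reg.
22,0

r=5→G=5,rhi=0  c=4→chi=0,T=2,p=0
L=5*4+2=22  i=0*4+0*2+0=0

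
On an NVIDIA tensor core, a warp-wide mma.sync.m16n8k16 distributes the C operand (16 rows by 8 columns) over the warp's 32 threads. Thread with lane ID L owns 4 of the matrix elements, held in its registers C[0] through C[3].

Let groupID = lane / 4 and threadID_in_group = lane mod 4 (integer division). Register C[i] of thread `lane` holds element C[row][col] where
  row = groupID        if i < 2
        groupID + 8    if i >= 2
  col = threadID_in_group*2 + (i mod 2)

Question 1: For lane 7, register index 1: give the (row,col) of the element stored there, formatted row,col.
L=7→G=7>>2=1, T=7&3=3
[1]→row 1+0=1  col 3·2+1=7

1,7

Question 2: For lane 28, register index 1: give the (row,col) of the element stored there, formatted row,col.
7,1

lane 28: grp=7 (28/4), tig=0 (28%4)
i=1: r=7+0=7, c=0*2+1=1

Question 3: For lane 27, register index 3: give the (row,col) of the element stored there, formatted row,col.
L=27→G=27>>2=6, T=27&3=3
[3]→row 6+8=14  col 3·2+1=7

14,7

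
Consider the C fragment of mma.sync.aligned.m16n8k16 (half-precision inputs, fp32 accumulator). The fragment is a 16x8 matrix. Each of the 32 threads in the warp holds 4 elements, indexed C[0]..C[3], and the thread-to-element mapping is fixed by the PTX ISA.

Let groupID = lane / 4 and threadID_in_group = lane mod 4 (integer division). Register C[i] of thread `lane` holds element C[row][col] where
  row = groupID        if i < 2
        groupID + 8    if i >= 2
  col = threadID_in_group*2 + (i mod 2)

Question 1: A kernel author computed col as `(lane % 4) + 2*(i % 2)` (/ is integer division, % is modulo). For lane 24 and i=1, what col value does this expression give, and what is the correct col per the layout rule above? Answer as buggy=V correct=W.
`(lane % 4) + 2*(i % 2)`[24,1]⇒2
lane 24: gr=6 (24/4), th=0 (24%4)
i=1: r=6+0=6, c=0*2+1=1
col: 2 vs 1

buggy=2 correct=1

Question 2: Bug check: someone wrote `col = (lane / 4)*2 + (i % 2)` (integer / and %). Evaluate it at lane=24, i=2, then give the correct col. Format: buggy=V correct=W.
`(lane / 4)*2 + (i % 2)`[24,2]->12
lane 24->24/4=6, 24 mod 4=0
i=2  r:6+8->14  c:2·0+0->0
col: 12 vs 0

buggy=12 correct=0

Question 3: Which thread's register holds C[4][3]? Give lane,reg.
17,1

r=4→G=4,rhi=0  c=3→T=1,p=1
L=4*4+1=17  i=0*2+1=1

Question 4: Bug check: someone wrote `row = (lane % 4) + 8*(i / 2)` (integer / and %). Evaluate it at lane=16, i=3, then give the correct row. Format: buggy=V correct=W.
`(lane % 4) + 8*(i / 2)`[16,3]->8
lane 16: gid=4 (16/4), tid=0 (16%4)
i=3: r=4+8=12, c=0*2+1=1
row: 8 vs 12

buggy=8 correct=12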